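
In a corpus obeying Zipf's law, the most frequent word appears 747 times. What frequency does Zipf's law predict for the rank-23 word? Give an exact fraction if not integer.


Zipf's law: freq(rank) = f1 / rank
f1 = 747, rank = 23
freq = 747 / 23
GCD(747, 23) = 1
Simplified: 747/23

747/23


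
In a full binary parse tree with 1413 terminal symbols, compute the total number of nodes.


Leaf nodes (terminals): 1413
Internal nodes = n - 1 = 1413 - 1 = 1412
Total = leaves + internal = 1413 + 1412 = 2825

2825


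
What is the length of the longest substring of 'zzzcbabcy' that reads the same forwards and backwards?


Scanning 'zzzcbabcy' for palindromic substrings.
Substring at positions 3-7: 'cbabc'.
Check: reverse('cbabc') = 'cbabc' -> palindrome confirmed.
Neighbouring characters ('z' / 'y') break symmetry, so it cannot extend further.
No longer palindromic substring exists; longest length = 5

5


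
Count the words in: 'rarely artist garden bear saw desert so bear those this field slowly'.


Counting words by splitting on spaces:
  Word 1: 'rarely'
  Word 2: 'artist'
  Word 3: 'garden'
  Word 4: 'bear'
  Word 5: 'saw'
  Word 6: 'desert'
  Word 7: 'so'
  Word 8: 'bear'
  Word 9: 'those'
  Word 10: 'this'
  Word 11: 'field'
  Word 12: 'slowly'
Total words: 12

12


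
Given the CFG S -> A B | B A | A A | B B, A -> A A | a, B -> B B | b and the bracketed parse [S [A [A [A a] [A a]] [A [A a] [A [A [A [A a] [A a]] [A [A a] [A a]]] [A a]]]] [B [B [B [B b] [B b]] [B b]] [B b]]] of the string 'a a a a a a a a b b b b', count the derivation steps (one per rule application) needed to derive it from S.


Every bracketed nonterminal node [X ...] in the tree is produced by exactly one rule application.
Reading the tree off as a leftmost derivation:
  Step 1: S  =>  A B   (applied S -> A B)
  Step 2: A B  =>  A A B   (applied A -> A A)
  Step 3: A A B  =>  A A A B   (applied A -> A A)
  Step 4: A A A B  =>  a A A B   (applied A -> a)
  Step 5: a A A B  =>  a a A B   (applied A -> a)
  Step 6: a a A B  =>  a a A A B   (applied A -> A A)
  Step 7: a a A A B  =>  a a a A B   (applied A -> a)
  Step 8: a a a A B  =>  a a a A A B   (applied A -> A A)
  Step 9: a a a A A B  =>  a a a A A A B   (applied A -> A A)
  Step 10: a a a A A A B  =>  a a a A A A A B   (applied A -> A A)
  Step 11: a a a A A A A B  =>  a a a a A A A B   (applied A -> a)
  Step 12: a a a a A A A B  =>  a a a a a A A B   (applied A -> a)
  Step 13: a a a a a A A B  =>  a a a a a A A A B   (applied A -> A A)
  Step 14: a a a a a A A A B  =>  a a a a a a A A B   (applied A -> a)
  Step 15: a a a a a a A A B  =>  a a a a a a a A B   (applied A -> a)
  Step 16: a a a a a a a A B  =>  a a a a a a a a B   (applied A -> a)
  Step 17: a a a a a a a a B  =>  a a a a a a a a B B   (applied B -> B B)
  Step 18: a a a a a a a a B B  =>  a a a a a a a a B B B   (applied B -> B B)
  Step 19: a a a a a a a a B B B  =>  a a a a a a a a B B B B   (applied B -> B B)
  Step 20: a a a a a a a a B B B B  =>  a a a a a a a a b B B B   (applied B -> b)
  Step 21: a a a a a a a a b B B B  =>  a a a a a a a a b b B B   (applied B -> b)
  Step 22: a a a a a a a a b b B B  =>  a a a a a a a a b b b B   (applied B -> b)
  Step 23: a a a a a a a a b b b B  =>  a a a a a a a a b b b b   (applied B -> b)
Final yield: a a a a a a a a b b b b
Total rewrite steps: 23

23


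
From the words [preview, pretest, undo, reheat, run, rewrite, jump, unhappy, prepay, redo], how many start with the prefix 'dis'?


Checking each word for prefix 'dis':
  'preview' -> no (count: 0)
  'pretest' -> no (count: 0)
  'undo' -> no (count: 0)
  'reheat' -> no (count: 0)
  'run' -> no (count: 0)
  'rewrite' -> no (count: 0)
  'jump' -> no (count: 0)
  'unhappy' -> no (count: 0)
  'prepay' -> no (count: 0)
  'redo' -> no (count: 0)
Total with prefix 'dis': 0

0


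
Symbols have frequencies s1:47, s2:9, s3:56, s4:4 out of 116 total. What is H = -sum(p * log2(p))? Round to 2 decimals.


Computing entropy H = -sum(p_i * log2(p_i)):
  s1: p = 47/116 = 0.4052, -p*log2(p) = 0.5281
  s2: p = 9/116 = 0.0776, -p*log2(p) = 0.2861
  s3: p = 56/116 = 0.4828, -p*log2(p) = 0.5072
  s4: p = 4/116 = 0.0345, -p*log2(p) = 0.1675
H = sum of terms = 1.4889
Rounded to 2 decimals: 1.49

1.49


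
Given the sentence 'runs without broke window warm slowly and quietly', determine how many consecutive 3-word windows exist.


Word trigrams from [8] words:
  Trigram 1: (runs without broke)
  Trigram 2: (without broke window)
  Trigram 3: (broke window warm)
  Trigram 4: (window warm slowly)
  Trigram 5: (warm slowly and)
  Trigram 6: (slowly and quietly)
Total word trigrams: 8 - 2 = 6

6


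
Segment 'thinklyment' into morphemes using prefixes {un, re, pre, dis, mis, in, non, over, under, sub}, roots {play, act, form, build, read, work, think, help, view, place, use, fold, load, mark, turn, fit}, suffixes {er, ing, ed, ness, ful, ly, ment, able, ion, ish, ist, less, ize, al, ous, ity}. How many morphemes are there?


Segmenting 'thinklyment' against the inventory:
  'think' -> root (morpheme 1)
  'ly' -> suffix (morpheme 2)
  'ment' -> suffix (morpheme 3)
Total morphemes: 3

3


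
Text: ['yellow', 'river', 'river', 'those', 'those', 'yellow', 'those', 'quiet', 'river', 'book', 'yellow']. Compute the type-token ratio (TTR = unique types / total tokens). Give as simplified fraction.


Tokens: 11
Unique types: ('book', 'quiet', 'river', 'those', 'yellow') = 5
TTR = 5/11
Already in lowest terms.

5/11


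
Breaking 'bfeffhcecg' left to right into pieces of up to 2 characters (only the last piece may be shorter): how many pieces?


'bfeffhcecg' has 10 characters.
Chunking with max size 2:
  Chunk 1: 'bf' (positions 0-1)
  Chunk 2: 'ef' (positions 2-3)
  Chunk 3: 'fh' (positions 4-5)
  Chunk 4: 'ce' (positions 6-7)
  Chunk 5: 'cg' (positions 8-9)
Total chunks: ceil(10 / 2) = 5

5


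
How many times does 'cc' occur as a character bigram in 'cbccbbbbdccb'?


Scanning 'cbccbbbbdccb' for bigram 'cc':
  Position 0: 'cb' -> no
  Position 1: 'bc' -> no
  Position 2: 'cc' -> MATCH
  Position 3: 'cb' -> no
  Position 4: 'bb' -> no
  Position 5: 'bb' -> no
  Position 6: 'bb' -> no
  Position 7: 'bd' -> no
  Position 8: 'dc' -> no
  Position 9: 'cc' -> MATCH
  Position 10: 'cb' -> no
Total matches: 2

2


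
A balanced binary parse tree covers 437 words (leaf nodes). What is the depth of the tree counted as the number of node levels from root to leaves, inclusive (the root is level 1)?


In a balanced binary tree with n leaves the deepest leaf is ceil(log2(n)) edges below the root,
so counting node levels inclusive of root and leaves gives ceil(log2(n)) + 1 levels.
log2(437) = 8.7715
ceil(8.7715) = 9
levels = 9 + 1 = 10

10


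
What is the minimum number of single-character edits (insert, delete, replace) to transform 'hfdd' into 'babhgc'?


Building DP table for s1='hfdd' (len 4) and s2='babhgc' (len 6):
       b  a  b  h  g  c
    0  1  2  3  4  5  6
  h 1  1  2  3  3  4  5
  f 2  2  2  3  4  4  5
  d 3  3  3  3  4  5  5
  d 4  4  4  4  4  5  6
Edit distance = dp[4][6] = 6

6


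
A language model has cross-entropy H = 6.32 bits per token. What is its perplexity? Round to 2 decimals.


Perplexity formula: PP = 2^H
H = 6.32
PP = 2^6.32
Decompose: 2^6.32 = 2^6 * 2^0.32
2^6 = 64, 2^0.32 ~ 1.2483305
PP ~ 64 * 1.2483305 = 79.8931520
Rounded to 2 decimals: 79.89

79.89


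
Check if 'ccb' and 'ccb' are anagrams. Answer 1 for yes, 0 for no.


Sort characters of 'ccb': 'bcc'
Sort characters of 'ccb': 'bcc'
Sorted forms match -> they ARE anagrams
Result: 1

1


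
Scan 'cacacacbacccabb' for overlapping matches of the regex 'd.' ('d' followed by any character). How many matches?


Pattern: d. means 'd' followed by any character.
Scanning 'cacacacbacccabb' position-by-position:
  Pos 0: window 'ca' -> no
  Pos 1: window 'ac' -> no
  Pos 2: window 'ca' -> no
  Pos 3: window 'ac' -> no
  Pos 4: window 'ca' -> no
  Pos 5: window 'ac' -> no
  Pos 6: window 'cb' -> no
  Pos 7: window 'ba' -> no
  Pos 8: window 'ac' -> no
  Pos 9: window 'cc' -> no
  Pos 10: window 'cc' -> no
  Pos 11: window 'ca' -> no
  Pos 12: window 'ab' -> no
  Pos 13: window 'bb' -> no
  Pos 14: window 'b' -> no
Total matches: 0

0


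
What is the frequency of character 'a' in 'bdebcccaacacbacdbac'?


Scanning 'bdebcccaacacbacdbac' for 'a':
  Position 7: 'a' -> MATCH (count: 1)
  Position 8: 'a' -> MATCH (count: 2)
  Position 10: 'a' -> MATCH (count: 3)
  Position 13: 'a' -> MATCH (count: 4)
  Position 17: 'a' -> MATCH (count: 5)
Total occurrences of 'a': 5

5


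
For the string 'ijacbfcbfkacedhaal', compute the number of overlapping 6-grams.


String 'ijacbfcbfkacedhaal' has length L = 18.
Number of overlapping n-grams = L - n + 1
Substituting: 18 - 6 + 1 = 13

13


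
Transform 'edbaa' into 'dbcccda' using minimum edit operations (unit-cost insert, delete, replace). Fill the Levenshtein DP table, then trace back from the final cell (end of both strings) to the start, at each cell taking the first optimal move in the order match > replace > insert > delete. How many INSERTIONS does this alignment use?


Edit distance = 5. Backtracking from cell (5, 7) with preference match > replace > insert > delete,
then listing the resulting alignment 'edbaa' -> 'dbcccda' left to right:
  Step 1: delete 'e'
  Step 2: keep 'd'
  Step 3: keep 'b'
  Step 4: insert 'c' [insertion #1]
  Step 5: insert 'c' [insertion #2]
  Step 6: insert 'c' [insertion #3]
  Step 7: replace a->d
  Step 8: keep 'a'
Total insertions: 3

3


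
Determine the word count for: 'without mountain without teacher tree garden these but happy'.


Counting words by splitting on spaces:
  Word 1: 'without'
  Word 2: 'mountain'
  Word 3: 'without'
  Word 4: 'teacher'
  Word 5: 'tree'
  Word 6: 'garden'
  Word 7: 'these'
  Word 8: 'but'
  Word 9: 'happy'
Total words: 9

9


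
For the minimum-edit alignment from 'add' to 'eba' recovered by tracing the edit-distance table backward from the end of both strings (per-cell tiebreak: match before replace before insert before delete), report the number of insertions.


Edit distance = 3. Backtracking from cell (3, 3) with preference match > replace > insert > delete,
then listing the resulting alignment 'add' -> 'eba' left to right:
  Step 1: replace a->e
  Step 2: replace d->b
  Step 3: replace d->a
Total insertions: 0

0


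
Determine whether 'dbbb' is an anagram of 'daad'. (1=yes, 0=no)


Sort characters of 'dbbb': 'bbbd'
Sort characters of 'daad': 'aadd'
Sorted forms differ -> they are NOT anagrams
Result: 0

0


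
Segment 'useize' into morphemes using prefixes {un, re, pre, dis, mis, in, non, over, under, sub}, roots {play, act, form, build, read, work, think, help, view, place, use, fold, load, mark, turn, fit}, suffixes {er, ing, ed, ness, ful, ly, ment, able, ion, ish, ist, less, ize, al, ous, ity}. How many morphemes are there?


Segmenting 'useize' against the inventory:
  'use' -> root (morpheme 1)
  'ize' -> suffix (morpheme 2)
Total morphemes: 2

2


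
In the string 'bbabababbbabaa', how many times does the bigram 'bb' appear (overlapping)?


Scanning 'bbabababbbabaa' for bigram 'bb':
  Position 0: 'bb' -> MATCH
  Position 1: 'ba' -> no
  Position 2: 'ab' -> no
  Position 3: 'ba' -> no
  Position 4: 'ab' -> no
  Position 5: 'ba' -> no
  Position 6: 'ab' -> no
  Position 7: 'bb' -> MATCH
  Position 8: 'bb' -> MATCH
  Position 9: 'ba' -> no
  Position 10: 'ab' -> no
  Position 11: 'ba' -> no
  Position 12: 'aa' -> no
Total matches: 3

3


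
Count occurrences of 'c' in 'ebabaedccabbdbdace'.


Scanning 'ebabaedccabbdbdace' for 'c':
  Position 7: 'c' -> MATCH (count: 1)
  Position 8: 'c' -> MATCH (count: 2)
  Position 16: 'c' -> MATCH (count: 3)
Total occurrences of 'c': 3

3


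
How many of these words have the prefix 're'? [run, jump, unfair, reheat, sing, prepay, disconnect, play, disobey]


Checking each word for prefix 're':
  'run' -> no (count: 0)
  'jump' -> no (count: 0)
  'unfair' -> no (count: 0)
  'reheat' -> YES, starts with 're' (count: 1)
  'sing' -> no (count: 1)
  'prepay' -> no (count: 1)
  'disconnect' -> no (count: 1)
  'play' -> no (count: 1)
  'disobey' -> no (count: 1)
Total with prefix 're': 1

1


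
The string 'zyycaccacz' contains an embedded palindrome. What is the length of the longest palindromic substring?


Scanning 'zyycaccacz' for palindromic substrings.
Substring at positions 3-8: 'caccac'.
Check: reverse('caccac') = 'caccac' -> palindrome confirmed.
Neighbouring characters ('y' / 'z') break symmetry, so it cannot extend further.
No longer palindromic substring exists; longest length = 6

6


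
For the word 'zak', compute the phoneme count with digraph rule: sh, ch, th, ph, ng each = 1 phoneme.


Parsing 'zak' greedily, digraphs first:
  'z' -> consonant phoneme (phonemes so far: 1)
  'a' -> vowel phoneme (phonemes so far: 2)
  'k' -> consonant phoneme (phonemes so far: 3)
Total phonemes: 3

3


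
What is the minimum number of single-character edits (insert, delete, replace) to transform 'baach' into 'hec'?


Building DP table for s1='baach' (len 5) and s2='hec' (len 3):
       h  e  c
    0  1  2  3
  b 1  1  2  3
  a 2  2  2  3
  a 3  3  3  3
  c 4  4  4  3
  h 5  4  5  4
Edit distance = dp[5][3] = 4

4


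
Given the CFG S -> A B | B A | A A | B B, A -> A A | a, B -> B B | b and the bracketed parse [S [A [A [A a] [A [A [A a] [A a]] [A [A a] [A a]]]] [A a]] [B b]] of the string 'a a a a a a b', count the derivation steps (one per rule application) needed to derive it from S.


Every bracketed nonterminal node [X ...] in the tree is produced by exactly one rule application.
Reading the tree off as a leftmost derivation:
  Step 1: S  =>  A B   (applied S -> A B)
  Step 2: A B  =>  A A B   (applied A -> A A)
  Step 3: A A B  =>  A A A B   (applied A -> A A)
  Step 4: A A A B  =>  a A A B   (applied A -> a)
  Step 5: a A A B  =>  a A A A B   (applied A -> A A)
  Step 6: a A A A B  =>  a A A A A B   (applied A -> A A)
  Step 7: a A A A A B  =>  a a A A A B   (applied A -> a)
  Step 8: a a A A A B  =>  a a a A A B   (applied A -> a)
  Step 9: a a a A A B  =>  a a a A A A B   (applied A -> A A)
  Step 10: a a a A A A B  =>  a a a a A A B   (applied A -> a)
  Step 11: a a a a A A B  =>  a a a a a A B   (applied A -> a)
  Step 12: a a a a a A B  =>  a a a a a a B   (applied A -> a)
  Step 13: a a a a a a B  =>  a a a a a a b   (applied B -> b)
Final yield: a a a a a a b
Total rewrite steps: 13

13


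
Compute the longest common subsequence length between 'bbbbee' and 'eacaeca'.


DP table for LCS of 'bbbbee' and 'eacaeca':
       e  a  c  a  e  c  a
    0  0  0  0  0  0  0  0
  b 0  0  0  0  0  0  0  0
  b 0  0  0  0  0  0  0  0
  b 0  0  0  0  0  0  0  0
  b 0  0  0  0  0  0  0  0
  e 0  1  1  1  1  1  1  1
  e 0  1  1  1  1  2  2  2
LCS: 'ee'
LCS length = 2

2


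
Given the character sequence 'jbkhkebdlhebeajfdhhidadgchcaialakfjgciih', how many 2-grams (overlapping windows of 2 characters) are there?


String 'jbkhkebdlhebeajfdhhidadgchcaialakfjgciih' has length L = 40.
Number of overlapping n-grams = L - n + 1
Substituting: 40 - 2 + 1 = 39

39


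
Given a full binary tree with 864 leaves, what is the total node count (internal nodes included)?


Leaf nodes (terminals): 864
Internal nodes = n - 1 = 864 - 1 = 863
Total = leaves + internal = 864 + 863 = 1727

1727


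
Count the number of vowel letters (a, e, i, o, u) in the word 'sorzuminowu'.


Scanning each character of 'sorzuminowu':
  Position 1: 's' -> consonant (running count: 0)
  Position 2: 'o' -> vowel (running count: 1)
  Position 3: 'r' -> consonant (running count: 1)
  Position 4: 'z' -> consonant (running count: 1)
  Position 5: 'u' -> vowel (running count: 2)
  Position 6: 'm' -> consonant (running count: 2)
  Position 7: 'i' -> vowel (running count: 3)
  Position 8: 'n' -> consonant (running count: 3)
  Position 9: 'o' -> vowel (running count: 4)
  Position 10: 'w' -> consonant (running count: 4)
  Position 11: 'u' -> vowel (running count: 5)
Total vowels: 5

5


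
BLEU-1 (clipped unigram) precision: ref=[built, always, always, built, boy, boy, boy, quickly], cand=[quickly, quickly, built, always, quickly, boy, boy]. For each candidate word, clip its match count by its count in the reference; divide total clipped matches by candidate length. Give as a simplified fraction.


Reference word counts: {'always': 2, 'boy': 3, 'built': 2, 'quickly': 1}
Checking each candidate word (with clipping):
  'quickly' -> in reference (ref count 1, used 1/1) -> match (matches: 1)
  'quickly' -> ref count 1 already used up (1/1) -> clipped, no match (matches: 1)
  'built' -> in reference (ref count 2, used 1/2) -> match (matches: 2)
  'always' -> in reference (ref count 2, used 1/2) -> match (matches: 3)
  'quickly' -> ref count 1 already used up (1/1) -> clipped, no match (matches: 3)
  'boy' -> in reference (ref count 3, used 1/3) -> match (matches: 4)
  'boy' -> in reference (ref count 3, used 2/3) -> match (matches: 5)
Clipped matches: 5, Candidate length: 7
Precision = 5/7

5/7


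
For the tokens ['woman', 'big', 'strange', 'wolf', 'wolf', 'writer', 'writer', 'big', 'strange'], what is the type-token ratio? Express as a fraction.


Tokens: 9
Unique types: ('big', 'strange', 'wolf', 'woman', 'writer') = 5
TTR = 5/9
Already in lowest terms.

5/9


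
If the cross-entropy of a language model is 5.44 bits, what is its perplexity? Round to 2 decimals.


Perplexity formula: PP = 2^H
H = 5.44
PP = 2^5.44
Decompose: 2^5.44 = 2^5 * 2^0.44
2^5 = 32, 2^0.44 ~ 1.3566043
PP ~ 32 * 1.3566043 = 43.4113376
Rounded to 2 decimals: 43.41

43.41


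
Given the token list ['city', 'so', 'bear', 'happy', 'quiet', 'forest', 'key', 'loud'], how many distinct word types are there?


Listing all tokens and tracking unique types:
  Token 1: 'city' -> NEW (unique so far: 1)
  Token 2: 'so' -> NEW (unique so far: 2)
  Token 3: 'bear' -> NEW (unique so far: 3)
  Token 4: 'happy' -> NEW (unique so far: 4)
  Token 5: 'quiet' -> NEW (unique so far: 5)
  Token 6: 'forest' -> NEW (unique so far: 6)
  Token 7: 'key' -> NEW (unique so far: 7)
  Token 8: 'loud' -> NEW (unique so far: 8)
Unique types: ('bear', 'city', 'forest', 'happy', 'key', 'loud', 'quiet', 'so')
Vocabulary size: 8

8


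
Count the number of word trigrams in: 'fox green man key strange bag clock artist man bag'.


Word trigrams from [10] words:
  Trigram 1: (fox green man)
  Trigram 2: (green man key)
  Trigram 3: (man key strange)
  Trigram 4: (key strange bag)
  Trigram 5: (strange bag clock)
  Trigram 6: (bag clock artist)
  Trigram 7: (clock artist man)
  Trigram 8: (artist man bag)
Total word trigrams: 10 - 2 = 8

8


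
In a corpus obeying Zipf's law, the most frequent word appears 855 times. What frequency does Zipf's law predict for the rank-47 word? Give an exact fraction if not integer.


Zipf's law: freq(rank) = f1 / rank
f1 = 855, rank = 47
freq = 855 / 47
GCD(855, 47) = 1
Simplified: 855/47

855/47


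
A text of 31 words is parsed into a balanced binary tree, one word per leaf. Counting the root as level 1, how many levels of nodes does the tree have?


In a balanced binary tree with n leaves the deepest leaf is ceil(log2(n)) edges below the root,
so counting node levels inclusive of root and leaves gives ceil(log2(n)) + 1 levels.
log2(31) = 4.9542
ceil(4.9542) = 5
levels = 5 + 1 = 6

6


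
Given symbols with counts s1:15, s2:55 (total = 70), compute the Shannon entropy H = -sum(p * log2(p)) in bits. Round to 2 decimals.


Computing entropy H = -sum(p_i * log2(p_i)):
  s1: p = 15/70 = 0.2143, -p*log2(p) = 0.4762
  s2: p = 55/70 = 0.7857, -p*log2(p) = 0.2734
H = sum of terms = 0.7496
Rounded to 2 decimals: 0.75

0.75


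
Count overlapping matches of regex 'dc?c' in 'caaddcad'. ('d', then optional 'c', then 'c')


Pattern: dc?c means 'd', then optional 'c', then 'c'.
Scanning 'caaddcad' position-by-position:
  Pos 0: window 'caa' -> no
  Pos 1: window 'aad' -> no
  Pos 2: window 'add' -> no
  Pos 3: window 'ddc' -> no
  Pos 4: window 'dca' -> MATCH
  Pos 5: window 'cad' -> no
  Pos 6: window 'ad' -> no
  Pos 7: window 'd' -> no
Total matches: 1

1


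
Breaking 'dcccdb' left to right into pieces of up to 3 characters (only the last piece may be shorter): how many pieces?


'dcccdb' has 6 characters.
Chunking with max size 3:
  Chunk 1: 'dcc' (positions 0-2)
  Chunk 2: 'cdb' (positions 3-5)
Total chunks: ceil(6 / 3) = 2

2


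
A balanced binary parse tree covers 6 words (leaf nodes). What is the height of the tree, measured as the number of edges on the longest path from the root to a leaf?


In a balanced binary tree with n leaves the deepest leaf is ceil(log2(n)) edges below the root.
log2(6) = 2.5850
ceil(2.5850) = 3
height (edges) = 3

3


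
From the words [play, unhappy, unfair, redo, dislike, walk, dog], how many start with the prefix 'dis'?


Checking each word for prefix 'dis':
  'play' -> no (count: 0)
  'unhappy' -> no (count: 0)
  'unfair' -> no (count: 0)
  'redo' -> no (count: 0)
  'dislike' -> YES, starts with 'dis' (count: 1)
  'walk' -> no (count: 1)
  'dog' -> no (count: 1)
Total with prefix 'dis': 1

1


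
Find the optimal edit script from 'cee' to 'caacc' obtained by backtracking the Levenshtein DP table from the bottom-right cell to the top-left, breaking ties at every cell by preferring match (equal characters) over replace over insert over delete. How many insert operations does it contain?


Edit distance = 4. Backtracking from cell (3, 5) with preference match > replace > insert > delete,
then listing the resulting alignment 'cee' -> 'caacc' left to right:
  Step 1: keep 'c'
  Step 2: insert 'a' [insertion #1]
  Step 3: insert 'a' [insertion #2]
  Step 4: replace e->c
  Step 5: replace e->c
Total insertions: 2

2


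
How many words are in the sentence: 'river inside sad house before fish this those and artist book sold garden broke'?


Counting words by splitting on spaces:
  Word 1: 'river'
  Word 2: 'inside'
  Word 3: 'sad'
  Word 4: 'house'
  Word 5: 'before'
  Word 6: 'fish'
  Word 7: 'this'
  Word 8: 'those'
  Word 9: 'and'
  Word 10: 'artist'
  Word 11: 'book'
  Word 12: 'sold'
  Word 13: 'garden'
  Word 14: 'broke'
Total words: 14

14


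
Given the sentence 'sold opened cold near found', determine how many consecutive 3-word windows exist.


Word trigrams from [5] words:
  Trigram 1: (sold opened cold)
  Trigram 2: (opened cold near)
  Trigram 3: (cold near found)
Total word trigrams: 5 - 2 = 3

3


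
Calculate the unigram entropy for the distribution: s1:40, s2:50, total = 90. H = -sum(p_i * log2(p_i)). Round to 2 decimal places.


Computing entropy H = -sum(p_i * log2(p_i)):
  s1: p = 40/90 = 0.4444, -p*log2(p) = 0.5200
  s2: p = 50/90 = 0.5556, -p*log2(p) = 0.4711
H = sum of terms = 0.9911
Rounded to 2 decimals: 0.99

0.99


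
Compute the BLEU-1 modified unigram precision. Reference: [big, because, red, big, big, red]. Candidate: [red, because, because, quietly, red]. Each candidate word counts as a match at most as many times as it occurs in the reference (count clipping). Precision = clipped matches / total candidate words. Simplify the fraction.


Reference word counts: {'because': 1, 'big': 3, 'red': 2}
Checking each candidate word (with clipping):
  'red' -> in reference (ref count 2, used 1/2) -> match (matches: 1)
  'because' -> in reference (ref count 1, used 1/1) -> match (matches: 2)
  'because' -> ref count 1 already used up (1/1) -> clipped, no match (matches: 2)
  'quietly' -> not in reference -> no match (matches: 2)
  'red' -> in reference (ref count 2, used 2/2) -> match (matches: 3)
Clipped matches: 3, Candidate length: 5
Precision = 3/5

3/5


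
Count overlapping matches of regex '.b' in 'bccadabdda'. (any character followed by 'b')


Pattern: .b means any character followed by 'b'.
Scanning 'bccadabdda' position-by-position:
  Pos 0: window 'bc' -> no
  Pos 1: window 'cc' -> no
  Pos 2: window 'ca' -> no
  Pos 3: window 'ad' -> no
  Pos 4: window 'da' -> no
  Pos 5: window 'ab' -> MATCH
  Pos 6: window 'bd' -> no
  Pos 7: window 'dd' -> no
  Pos 8: window 'da' -> no
  Pos 9: window 'a' -> no
Total matches: 1

1


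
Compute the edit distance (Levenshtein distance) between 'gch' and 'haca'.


Building DP table for s1='gch' (len 3) and s2='haca' (len 4):
       h  a  c  a
    0  1  2  3  4
  g 1  1  2  3  4
  c 2  2  2  2  3
  h 3  2  3  3  3
Edit distance = dp[3][4] = 3

3


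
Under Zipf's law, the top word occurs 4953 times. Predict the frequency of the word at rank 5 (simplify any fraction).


Zipf's law: freq(rank) = f1 / rank
f1 = 4953, rank = 5
freq = 4953 / 5
GCD(4953, 5) = 1
Simplified: 4953/5

4953/5


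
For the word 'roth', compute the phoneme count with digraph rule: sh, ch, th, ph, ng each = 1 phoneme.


Parsing 'roth' greedily, digraphs first:
  'r' -> consonant phoneme (phonemes so far: 1)
  'o' -> vowel phoneme (phonemes so far: 2)
  'th' -> digraph (1 consonant phoneme) (phonemes so far: 3)
Total phonemes: 3

3


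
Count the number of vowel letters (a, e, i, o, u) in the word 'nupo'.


Scanning each character of 'nupo':
  Position 1: 'n' -> consonant (running count: 0)
  Position 2: 'u' -> vowel (running count: 1)
  Position 3: 'p' -> consonant (running count: 1)
  Position 4: 'o' -> vowel (running count: 2)
Total vowels: 2

2


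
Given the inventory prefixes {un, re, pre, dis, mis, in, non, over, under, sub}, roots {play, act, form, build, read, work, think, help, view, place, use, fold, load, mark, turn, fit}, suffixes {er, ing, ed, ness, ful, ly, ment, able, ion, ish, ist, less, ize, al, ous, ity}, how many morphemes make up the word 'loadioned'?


Segmenting 'loadioned' against the inventory:
  'load' -> root (morpheme 1)
  'ion' -> suffix (morpheme 2)
  'ed' -> suffix (morpheme 3)
Total morphemes: 3

3


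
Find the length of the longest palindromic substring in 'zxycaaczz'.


Scanning 'zxycaaczz' for palindromic substrings.
Substring at positions 3-6: 'caac'.
Check: reverse('caac') = 'caac' -> palindrome confirmed.
Neighbouring characters ('y' / 'z') break symmetry, so it cannot extend further.
No longer palindromic substring exists; longest length = 4

4


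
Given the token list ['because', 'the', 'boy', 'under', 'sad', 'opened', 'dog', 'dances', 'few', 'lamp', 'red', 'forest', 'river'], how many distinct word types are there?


Listing all tokens and tracking unique types:
  Token 1: 'because' -> NEW (unique so far: 1)
  Token 2: 'the' -> NEW (unique so far: 2)
  Token 3: 'boy' -> NEW (unique so far: 3)
  Token 4: 'under' -> NEW (unique so far: 4)
  Token 5: 'sad' -> NEW (unique so far: 5)
  Token 6: 'opened' -> NEW (unique so far: 6)
  Token 7: 'dog' -> NEW (unique so far: 7)
  Token 8: 'dances' -> NEW (unique so far: 8)
  Token 9: 'few' -> NEW (unique so far: 9)
  Token 10: 'lamp' -> NEW (unique so far: 10)
  Token 11: 'red' -> NEW (unique so far: 11)
  Token 12: 'forest' -> NEW (unique so far: 12)
  Token 13: 'river' -> NEW (unique so far: 13)
Unique types: ('because', 'boy', 'dances', 'dog', 'few', 'forest', 'lamp', 'opened', 'red', 'river', 'sad', 'the', 'under')
Vocabulary size: 13

13


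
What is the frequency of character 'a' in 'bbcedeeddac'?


Scanning 'bbcedeeddac' for 'a':
  Position 9: 'a' -> MATCH (count: 1)
Total occurrences of 'a': 1

1


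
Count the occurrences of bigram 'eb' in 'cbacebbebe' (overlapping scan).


Scanning 'cbacebbebe' for bigram 'eb':
  Position 0: 'cb' -> no
  Position 1: 'ba' -> no
  Position 2: 'ac' -> no
  Position 3: 'ce' -> no
  Position 4: 'eb' -> MATCH
  Position 5: 'bb' -> no
  Position 6: 'be' -> no
  Position 7: 'eb' -> MATCH
  Position 8: 'be' -> no
Total matches: 2

2


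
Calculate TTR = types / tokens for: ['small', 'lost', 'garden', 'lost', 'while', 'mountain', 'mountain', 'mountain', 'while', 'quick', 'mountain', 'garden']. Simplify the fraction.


Tokens: 12
Unique types: ('garden', 'lost', 'mountain', 'quick', 'small', 'while') = 6
TTR = 6/12
Simplify: divide both by 6 -> 1/2
TTR = 1/2

1/2


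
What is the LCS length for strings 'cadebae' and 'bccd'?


DP table for LCS of 'cadebae' and 'bccd':
       b  c  c  d
    0  0  0  0  0
  c 0  0  1  1  1
  a 0  0  1  1  1
  d 0  0  1  1  2
  e 0  0  1  1  2
  b 0  1  1  1  2
  a 0  1  1  1  2
  e 0  1  1  1  2
LCS: 'cd'
LCS length = 2

2


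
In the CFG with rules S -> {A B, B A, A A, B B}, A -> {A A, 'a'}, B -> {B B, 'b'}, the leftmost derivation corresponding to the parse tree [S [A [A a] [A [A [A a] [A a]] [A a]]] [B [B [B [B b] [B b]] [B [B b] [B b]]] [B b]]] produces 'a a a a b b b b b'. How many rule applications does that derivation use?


Every bracketed nonterminal node [X ...] in the tree is produced by exactly one rule application.
Reading the tree off as a leftmost derivation:
  Step 1: S  =>  A B   (applied S -> A B)
  Step 2: A B  =>  A A B   (applied A -> A A)
  Step 3: A A B  =>  a A B   (applied A -> a)
  Step 4: a A B  =>  a A A B   (applied A -> A A)
  Step 5: a A A B  =>  a A A A B   (applied A -> A A)
  Step 6: a A A A B  =>  a a A A B   (applied A -> a)
  Step 7: a a A A B  =>  a a a A B   (applied A -> a)
  Step 8: a a a A B  =>  a a a a B   (applied A -> a)
  Step 9: a a a a B  =>  a a a a B B   (applied B -> B B)
  Step 10: a a a a B B  =>  a a a a B B B   (applied B -> B B)
  Step 11: a a a a B B B  =>  a a a a B B B B   (applied B -> B B)
  Step 12: a a a a B B B B  =>  a a a a b B B B   (applied B -> b)
  Step 13: a a a a b B B B  =>  a a a a b b B B   (applied B -> b)
  Step 14: a a a a b b B B  =>  a a a a b b B B B   (applied B -> B B)
  Step 15: a a a a b b B B B  =>  a a a a b b b B B   (applied B -> b)
  Step 16: a a a a b b b B B  =>  a a a a b b b b B   (applied B -> b)
  Step 17: a a a a b b b b B  =>  a a a a b b b b b   (applied B -> b)
Final yield: a a a a b b b b b
Total rewrite steps: 17

17


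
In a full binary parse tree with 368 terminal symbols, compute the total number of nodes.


Leaf nodes (terminals): 368
Internal nodes = n - 1 = 368 - 1 = 367
Total = leaves + internal = 368 + 367 = 735

735


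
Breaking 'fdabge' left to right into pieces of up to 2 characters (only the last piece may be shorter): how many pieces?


'fdabge' has 6 characters.
Chunking with max size 2:
  Chunk 1: 'fd' (positions 0-1)
  Chunk 2: 'ab' (positions 2-3)
  Chunk 3: 'ge' (positions 4-5)
Total chunks: ceil(6 / 2) = 3

3


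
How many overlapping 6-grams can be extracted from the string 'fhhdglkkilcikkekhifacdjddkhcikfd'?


String 'fhhdglkkilcikkekhifacdjddkhcikfd' has length L = 32.
Number of overlapping n-grams = L - n + 1
Substituting: 32 - 6 + 1 = 27

27


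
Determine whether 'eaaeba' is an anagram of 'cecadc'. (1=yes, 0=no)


Sort characters of 'eaaeba': 'aaabee'
Sort characters of 'cecadc': 'acccde'
Sorted forms differ -> they are NOT anagrams
Result: 0

0


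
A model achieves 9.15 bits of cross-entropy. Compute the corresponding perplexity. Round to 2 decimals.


Perplexity formula: PP = 2^H
H = 9.15
PP = 2^9.15
Decompose: 2^9.15 = 2^9 * 2^0.15
2^9 = 512, 2^0.15 ~ 1.1095695
PP ~ 512 * 1.1095695 = 568.0995840
Rounded to 2 decimals: 568.10

568.10


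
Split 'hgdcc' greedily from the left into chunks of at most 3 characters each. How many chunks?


'hgdcc' has 5 characters.
Chunking with max size 3:
  Chunk 1: 'hgd' (positions 0-2)
  Chunk 2: 'cc' (positions 3-4)
Total chunks: ceil(5 / 3) = 2

2


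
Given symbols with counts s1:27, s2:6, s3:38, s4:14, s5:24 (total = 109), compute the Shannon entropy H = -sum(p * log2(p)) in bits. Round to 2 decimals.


Computing entropy H = -sum(p_i * log2(p_i)):
  s1: p = 27/109 = 0.2477, -p*log2(p) = 0.4987
  s2: p = 6/109 = 0.0550, -p*log2(p) = 0.2303
  s3: p = 38/109 = 0.3486, -p*log2(p) = 0.5300
  s4: p = 14/109 = 0.1284, -p*log2(p) = 0.3803
  s5: p = 24/109 = 0.2202, -p*log2(p) = 0.4807
H = sum of terms = 2.1200
Rounded to 2 decimals: 2.12

2.12


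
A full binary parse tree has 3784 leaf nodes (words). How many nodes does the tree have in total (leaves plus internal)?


Leaf nodes (terminals): 3784
Internal nodes = n - 1 = 3784 - 1 = 3783
Total = leaves + internal = 3784 + 3783 = 7567

7567


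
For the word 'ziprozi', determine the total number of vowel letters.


Scanning each character of 'ziprozi':
  Position 1: 'z' -> consonant (running count: 0)
  Position 2: 'i' -> vowel (running count: 1)
  Position 3: 'p' -> consonant (running count: 1)
  Position 4: 'r' -> consonant (running count: 1)
  Position 5: 'o' -> vowel (running count: 2)
  Position 6: 'z' -> consonant (running count: 2)
  Position 7: 'i' -> vowel (running count: 3)
Total vowels: 3

3


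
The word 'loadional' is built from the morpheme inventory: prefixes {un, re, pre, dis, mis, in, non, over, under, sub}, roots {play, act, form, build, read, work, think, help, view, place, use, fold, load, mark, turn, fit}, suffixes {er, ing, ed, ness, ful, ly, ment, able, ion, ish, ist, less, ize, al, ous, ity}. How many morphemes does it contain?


Segmenting 'loadional' against the inventory:
  'load' -> root (morpheme 1)
  'ion' -> suffix (morpheme 2)
  'al' -> suffix (morpheme 3)
Total morphemes: 3

3


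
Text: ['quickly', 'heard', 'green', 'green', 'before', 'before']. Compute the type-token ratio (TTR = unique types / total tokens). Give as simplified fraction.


Tokens: 6
Unique types: ('before', 'green', 'heard', 'quickly') = 4
TTR = 4/6
Simplify: divide both by 2 -> 2/3
TTR = 2/3

2/3


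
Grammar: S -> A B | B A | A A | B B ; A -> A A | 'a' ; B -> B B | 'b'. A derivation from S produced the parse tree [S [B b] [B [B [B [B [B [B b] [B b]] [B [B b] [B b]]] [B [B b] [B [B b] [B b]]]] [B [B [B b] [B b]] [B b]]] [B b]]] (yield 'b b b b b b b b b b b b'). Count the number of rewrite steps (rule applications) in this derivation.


Every bracketed nonterminal node [X ...] in the tree is produced by exactly one rule application.
Reading the tree off as a leftmost derivation:
  Step 1: S  =>  B B   (applied S -> B B)
  Step 2: B B  =>  b B   (applied B -> b)
  Step 3: b B  =>  b B B   (applied B -> B B)
  Step 4: b B B  =>  b B B B   (applied B -> B B)
  Step 5: b B B B  =>  b B B B B   (applied B -> B B)
  Step 6: b B B B B  =>  b B B B B B   (applied B -> B B)
  Step 7: b B B B B B  =>  b B B B B B B   (applied B -> B B)
  Step 8: b B B B B B B  =>  b b B B B B B   (applied B -> b)
  Step 9: b b B B B B B  =>  b b b B B B B   (applied B -> b)
  Step 10: b b b B B B B  =>  b b b B B B B B   (applied B -> B B)
  Step 11: b b b B B B B B  =>  b b b b B B B B   (applied B -> b)
  Step 12: b b b b B B B B  =>  b b b b b B B B   (applied B -> b)
  Step 13: b b b b b B B B  =>  b b b b b B B B B   (applied B -> B B)
  Step 14: b b b b b B B B B  =>  b b b b b b B B B   (applied B -> b)
  Step 15: b b b b b b B B B  =>  b b b b b b B B B B   (applied B -> B B)
  Step 16: b b b b b b B B B B  =>  b b b b b b b B B B   (applied B -> b)
  Step 17: b b b b b b b B B B  =>  b b b b b b b b B B   (applied B -> b)
  Step 18: b b b b b b b b B B  =>  b b b b b b b b B B B   (applied B -> B B)
  Step 19: b b b b b b b b B B B  =>  b b b b b b b b B B B B   (applied B -> B B)
  Step 20: b b b b b b b b B B B B  =>  b b b b b b b b b B B B   (applied B -> b)
  Step 21: b b b b b b b b b B B B  =>  b b b b b b b b b b B B   (applied B -> b)
  Step 22: b b b b b b b b b b B B  =>  b b b b b b b b b b b B   (applied B -> b)
  Step 23: b b b b b b b b b b b B  =>  b b b b b b b b b b b b   (applied B -> b)
Final yield: b b b b b b b b b b b b
Total rewrite steps: 23

23


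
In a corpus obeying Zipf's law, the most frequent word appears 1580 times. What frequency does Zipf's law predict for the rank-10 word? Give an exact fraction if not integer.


Zipf's law: freq(rank) = f1 / rank
f1 = 1580, rank = 10
freq = 1580 / 10
= 158

158


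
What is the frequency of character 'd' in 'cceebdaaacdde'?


Scanning 'cceebdaaacdde' for 'd':
  Position 5: 'd' -> MATCH (count: 1)
  Position 10: 'd' -> MATCH (count: 2)
  Position 11: 'd' -> MATCH (count: 3)
Total occurrences of 'd': 3

3


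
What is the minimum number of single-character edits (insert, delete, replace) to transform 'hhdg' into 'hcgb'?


Building DP table for s1='hhdg' (len 4) and s2='hcgb' (len 4):
       h  c  g  b
    0  1  2  3  4
  h 1  0  1  2  3
  h 2  1  1  2  3
  d 3  2  2  2  3
  g 4  3  3  2  3
Edit distance = dp[4][4] = 3

3


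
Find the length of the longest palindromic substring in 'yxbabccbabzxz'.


Scanning 'yxbabccbabzxz' for palindromic substrings.
Substring at positions 2-9: 'babccbab'.
Check: reverse('babccbab') = 'babccbab' -> palindrome confirmed.
Neighbouring characters ('x' / 'z') break symmetry, so it cannot extend further.
No longer palindromic substring exists; longest length = 8

8


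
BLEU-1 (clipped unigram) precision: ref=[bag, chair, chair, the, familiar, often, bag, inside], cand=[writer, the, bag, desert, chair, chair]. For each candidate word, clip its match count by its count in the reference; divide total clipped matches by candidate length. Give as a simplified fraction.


Reference word counts: {'bag': 2, 'chair': 2, 'familiar': 1, 'inside': 1, 'often': 1, 'the': 1}
Checking each candidate word (with clipping):
  'writer' -> not in reference -> no match (matches: 0)
  'the' -> in reference (ref count 1, used 1/1) -> match (matches: 1)
  'bag' -> in reference (ref count 2, used 1/2) -> match (matches: 2)
  'desert' -> not in reference -> no match (matches: 2)
  'chair' -> in reference (ref count 2, used 1/2) -> match (matches: 3)
  'chair' -> in reference (ref count 2, used 2/2) -> match (matches: 4)
Clipped matches: 4, Candidate length: 6
Precision = 4/6 = 2/3

2/3


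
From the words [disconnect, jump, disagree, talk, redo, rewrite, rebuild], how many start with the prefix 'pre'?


Checking each word for prefix 'pre':
  'disconnect' -> no (count: 0)
  'jump' -> no (count: 0)
  'disagree' -> no (count: 0)
  'talk' -> no (count: 0)
  'redo' -> no (count: 0)
  'rewrite' -> no (count: 0)
  'rebuild' -> no (count: 0)
Total with prefix 'pre': 0

0


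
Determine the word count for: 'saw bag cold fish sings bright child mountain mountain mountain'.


Counting words by splitting on spaces:
  Word 1: 'saw'
  Word 2: 'bag'
  Word 3: 'cold'
  Word 4: 'fish'
  Word 5: 'sings'
  Word 6: 'bright'
  Word 7: 'child'
  Word 8: 'mountain'
  Word 9: 'mountain'
  Word 10: 'mountain'
Total words: 10

10


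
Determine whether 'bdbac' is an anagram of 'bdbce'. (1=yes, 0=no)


Sort characters of 'bdbac': 'abbcd'
Sort characters of 'bdbce': 'bbcde'
Sorted forms differ -> they are NOT anagrams
Result: 0

0


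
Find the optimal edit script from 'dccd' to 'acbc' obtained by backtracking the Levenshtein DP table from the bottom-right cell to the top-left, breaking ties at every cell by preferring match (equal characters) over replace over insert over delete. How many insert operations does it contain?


Edit distance = 3. Backtracking from cell (4, 4) with preference match > replace > insert > delete,
then listing the resulting alignment 'dccd' -> 'acbc' left to right:
  Step 1: replace d->a
  Step 2: keep 'c'
  Step 3: replace c->b
  Step 4: replace d->c
Total insertions: 0

0


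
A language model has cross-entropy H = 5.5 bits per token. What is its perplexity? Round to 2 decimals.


Perplexity formula: PP = 2^H
H = 5.5
PP = 2^5.5
Decompose: 2^5.5 = 2^5 * 2^0.5 = 2^5 * sqrt(2)
2^5 = 32, sqrt(2) ~ 1.4142136
PP ~ 32 * 1.4142136 = 45.2548352
Rounded to 2 decimals: 45.25

45.25


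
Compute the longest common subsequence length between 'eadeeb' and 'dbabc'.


DP table for LCS of 'eadeeb' and 'dbabc':
       d  b  a  b  c
    0  0  0  0  0  0
  e 0  0  0  0  0  0
  a 0  0  0  1  1  1
  d 0  1  1  1  1  1
  e 0  1  1  1  1  1
  e 0  1  1  1  1  1
  b 0  1  2  2  2  2
LCS: 'ab'
LCS length = 2

2


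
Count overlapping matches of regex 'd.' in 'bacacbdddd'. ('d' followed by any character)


Pattern: d. means 'd' followed by any character.
Scanning 'bacacbdddd' position-by-position:
  Pos 0: window 'ba' -> no
  Pos 1: window 'ac' -> no
  Pos 2: window 'ca' -> no
  Pos 3: window 'ac' -> no
  Pos 4: window 'cb' -> no
  Pos 5: window 'bd' -> no
  Pos 6: window 'dd' -> MATCH
  Pos 7: window 'dd' -> MATCH
  Pos 8: window 'dd' -> MATCH
  Pos 9: window 'd' -> no
Total matches: 3

3
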